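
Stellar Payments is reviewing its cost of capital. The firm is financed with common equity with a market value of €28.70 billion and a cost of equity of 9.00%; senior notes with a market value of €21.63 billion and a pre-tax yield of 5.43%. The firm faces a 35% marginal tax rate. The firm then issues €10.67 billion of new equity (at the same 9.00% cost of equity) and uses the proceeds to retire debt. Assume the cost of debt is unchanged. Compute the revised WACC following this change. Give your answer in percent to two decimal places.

7.81%

After the change:
Total capital V = 39.37 + 10.96 = 50.33.
Equity: weight = 39.37/50.33 = 0.7822; cost = 9%.
Senior notes: weight = 10.96/50.33 = 0.2178; after-tax cost = 5.43% × (1 − 35%) = 3.5295%.
WACC = 0.7822 × 9.0000% + 0.2178 × 3.5295% = 7.8087%.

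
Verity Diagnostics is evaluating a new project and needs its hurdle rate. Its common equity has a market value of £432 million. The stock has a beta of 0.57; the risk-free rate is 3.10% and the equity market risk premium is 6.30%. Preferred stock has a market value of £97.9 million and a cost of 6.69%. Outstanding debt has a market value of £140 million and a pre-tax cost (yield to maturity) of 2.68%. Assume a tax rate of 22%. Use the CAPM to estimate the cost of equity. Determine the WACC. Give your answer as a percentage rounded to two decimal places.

5.73%

Cost of equity via CAPM: Re = 3.1% + 0.57 × 6.3% = 6.6910%.
Total capital V = 432 + 97.9 + 140 = 669.9.
Equity: weight = 432/669.9 = 0.6449; cost = 6.691%.
Preferred: weight = 97.9/669.9 = 0.1461; cost = 6.69%.
Debt: weight = 140/669.9 = 0.2090; after-tax cost = 2.68% × (1 − 22%) = 2.0904%.
WACC = 0.6449 × 6.6910% + 0.1461 × 6.6900% + 0.2090 × 2.0904% = 5.7294%.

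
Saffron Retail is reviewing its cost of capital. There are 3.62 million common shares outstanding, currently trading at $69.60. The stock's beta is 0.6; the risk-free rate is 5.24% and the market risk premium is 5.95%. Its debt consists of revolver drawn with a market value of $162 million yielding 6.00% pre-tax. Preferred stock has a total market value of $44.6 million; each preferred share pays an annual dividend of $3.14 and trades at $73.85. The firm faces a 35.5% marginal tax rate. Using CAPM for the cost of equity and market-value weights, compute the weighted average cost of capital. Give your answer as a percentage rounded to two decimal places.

Cost of equity via CAPM: Re = 5.24% + 0.6 × 5.95% = 8.8100%.
Cost of preferred: Rp = 3.14 / 73.85 = 4.2519%.
Market value of equity E = 69.6 × 3.62m = 251.952m.
Total capital V = 251.952 + 44.6 + 162 = 458.552.
Equity: weight = 251.952/458.552 = 0.5495; cost = 8.81%.
Preferred: weight = 44.6/458.552 = 0.0973; cost = 4.2519%.
Revolver drawn: weight = 162/458.552 = 0.3533; after-tax cost = 6% × (1 − 35.5%) = 3.8700%.
WACC = 0.5495 × 8.8100% + 0.0973 × 4.2519% + 0.3533 × 3.8700% = 6.6214%.

6.62%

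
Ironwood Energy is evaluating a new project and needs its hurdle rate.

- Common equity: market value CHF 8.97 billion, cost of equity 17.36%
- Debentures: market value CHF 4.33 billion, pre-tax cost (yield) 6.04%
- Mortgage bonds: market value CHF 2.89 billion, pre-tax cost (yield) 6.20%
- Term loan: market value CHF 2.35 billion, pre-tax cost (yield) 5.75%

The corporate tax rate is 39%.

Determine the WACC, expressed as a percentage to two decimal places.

Total capital V = 8.97 + 4.33 + 2.89 + 2.35 = 18.54.
Equity: weight = 8.97/18.54 = 0.4838; cost = 17.36%.
Debentures: weight = 4.33/18.54 = 0.2335; after-tax cost = 6.04% × (1 − 39%) = 3.6844%.
Mortgage bonds: weight = 2.89/18.54 = 0.1559; after-tax cost = 6.2% × (1 − 39%) = 3.7820%.
Term loan: weight = 2.35/18.54 = 0.1268; after-tax cost = 5.75% × (1 − 39%) = 3.5075%.
WACC = 0.4838 × 17.3600% + 0.2335 × 3.6844% + 0.1559 × 3.7820% + 0.1268 × 3.5075% = 10.2937%.

10.29%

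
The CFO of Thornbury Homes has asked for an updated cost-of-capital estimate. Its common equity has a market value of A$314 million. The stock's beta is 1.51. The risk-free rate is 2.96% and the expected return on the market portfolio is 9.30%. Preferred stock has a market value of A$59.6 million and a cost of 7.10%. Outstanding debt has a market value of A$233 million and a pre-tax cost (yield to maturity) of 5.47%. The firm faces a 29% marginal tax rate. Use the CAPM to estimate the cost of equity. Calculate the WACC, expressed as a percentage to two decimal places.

8.68%

Market risk premium = 9.3% − 2.96% = 6.34%.
Cost of equity via CAPM: Re = 2.96% + 1.51 × 6.34% = 12.5334%.
Total capital V = 314 + 59.6 + 233 = 606.6.
Equity: weight = 314/606.6 = 0.5176; cost = 12.5334%.
Preferred: weight = 59.6/606.6 = 0.0983; cost = 7.1%.
Debt: weight = 233/606.6 = 0.3841; after-tax cost = 5.47% × (1 − 29%) = 3.8837%.
WACC = 0.5176 × 12.5334% + 0.0983 × 7.1000% + 0.3841 × 3.8837% = 8.6771%.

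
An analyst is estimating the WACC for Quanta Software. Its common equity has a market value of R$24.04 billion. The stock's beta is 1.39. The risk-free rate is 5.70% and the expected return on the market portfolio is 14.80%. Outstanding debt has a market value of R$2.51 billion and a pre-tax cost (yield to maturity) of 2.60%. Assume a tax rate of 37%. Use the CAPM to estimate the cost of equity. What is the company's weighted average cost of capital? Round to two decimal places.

16.77%

Market risk premium = 14.8% − 5.7% = 9.1%.
Cost of equity via CAPM: Re = 5.7% + 1.39 × 9.1% = 18.3490%.
Total capital V = 24.04 + 2.51 = 26.55.
Equity: weight = 24.04/26.55 = 0.9055; cost = 18.349%.
Debt: weight = 2.51/26.55 = 0.0945; after-tax cost = 2.6% × (1 − 37%) = 1.6380%.
WACC = 0.9055 × 18.3490% + 0.0945 × 1.6380% = 16.7692%.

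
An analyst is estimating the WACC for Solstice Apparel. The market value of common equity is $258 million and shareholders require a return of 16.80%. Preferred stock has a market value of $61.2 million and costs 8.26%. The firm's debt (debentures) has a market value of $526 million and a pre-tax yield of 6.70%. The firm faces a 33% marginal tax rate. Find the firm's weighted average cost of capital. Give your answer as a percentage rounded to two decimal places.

Total capital V = 258 + 61.2 + 526 = 845.2.
Equity: weight = 258/845.2 = 0.3053; cost = 16.8%.
Preferred: weight = 61.2/845.2 = 0.0724; cost = 8.26%.
Debentures: weight = 526/845.2 = 0.6223; after-tax cost = 6.7% × (1 − 33%) = 4.4890%.
WACC = 0.3053 × 16.8000% + 0.0724 × 8.2600% + 0.6223 × 4.4890% = 8.5200%.

8.52%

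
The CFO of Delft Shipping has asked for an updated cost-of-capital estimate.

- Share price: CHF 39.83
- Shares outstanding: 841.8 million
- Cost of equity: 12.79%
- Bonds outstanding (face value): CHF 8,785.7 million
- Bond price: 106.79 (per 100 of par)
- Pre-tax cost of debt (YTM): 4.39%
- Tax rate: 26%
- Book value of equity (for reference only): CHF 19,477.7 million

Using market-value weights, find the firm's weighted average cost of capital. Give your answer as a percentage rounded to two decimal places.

Market value of equity E = 39.83 × 841.8m = 33528.894m. Market value of debt D = 8785.7m × 106.79/100 = 9382.24903m.
Total capital V = 33528.894 + 9382.24903 = 42911.14303.
Equity: weight = 33528.894/42911.14303 = 0.7814; cost = 12.79%.
Bonds outstanding: weight = 9382.24903/42911.14303 = 0.2186; after-tax cost = 4.39% × (1 − 26%) = 3.2486%.
WACC = 0.7814 × 12.7900% + 0.2186 × 3.2486% = 10.7038%.

10.70%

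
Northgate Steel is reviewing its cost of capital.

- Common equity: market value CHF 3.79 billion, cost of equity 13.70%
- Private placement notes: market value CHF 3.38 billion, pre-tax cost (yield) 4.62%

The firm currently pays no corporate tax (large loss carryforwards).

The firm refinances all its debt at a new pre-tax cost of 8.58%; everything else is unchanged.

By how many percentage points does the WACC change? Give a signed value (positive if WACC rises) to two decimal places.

+1.87 pp

Current WACC:
Total capital V = 3.79 + 3.38 = 7.17.
Equity: weight = 3.79/7.17 = 0.5286; cost = 13.7%.
Private placement notes: weight = 3.38/7.17 = 0.4714; after-tax cost = 4.62% × (1 − 0%) = 4.6200%.
WACC = 0.5286 × 13.7000% + 0.4714 × 4.6200% = 9.4196%.
After the change:
Total capital V = 3.79 + 3.38 = 7.17.
Equity: weight = 3.79/7.17 = 0.5286; cost = 13.7%.
Private placement notes: weight = 3.38/7.17 = 0.4714; after-tax cost = 8.58% × (1 − 0%) = 8.5800%.
WACC = 0.5286 × 13.7000% + 0.4714 × 8.5800% = 11.2864%.
Change in WACC = 11.2864% − 9.4196% = 1.8668 pp.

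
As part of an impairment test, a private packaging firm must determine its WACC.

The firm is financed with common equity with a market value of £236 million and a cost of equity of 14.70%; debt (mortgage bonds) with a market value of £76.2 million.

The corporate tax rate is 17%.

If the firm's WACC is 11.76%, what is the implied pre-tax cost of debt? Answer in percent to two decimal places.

Total capital V = 236 + 76.2 = 312.2.
Equity weight = 236/312.2 = 0.7559.
Mortgage bonds weight = 76.2/312.2 = 0.2441.
Equity contribution = 0.7559 × 14.7% = 11.1121%.
Remaining for debt = 11.76% − 11.1121% = 0.6479%.
Rd × (1 − 17%) × 0.2441 = 0.6479%  ⇒  Rd = 3.1982%.

3.20%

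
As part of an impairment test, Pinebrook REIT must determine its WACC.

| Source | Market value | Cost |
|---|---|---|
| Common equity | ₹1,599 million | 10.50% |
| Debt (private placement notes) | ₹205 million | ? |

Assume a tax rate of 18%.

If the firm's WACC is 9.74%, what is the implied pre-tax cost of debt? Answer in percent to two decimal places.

4.65%

Total capital V = 1599 + 205 = 1804.
Equity weight = 1599/1804 = 0.8864.
Private placement notes weight = 205/1804 = 0.1136.
Equity contribution = 0.8864 × 10.5% = 9.3068%.
Remaining for debt = 9.74% − 9.3068% = 0.4332%.
Rd × (1 − 18%) × 0.1136 = 0.4332%  ⇒  Rd = 4.6488%.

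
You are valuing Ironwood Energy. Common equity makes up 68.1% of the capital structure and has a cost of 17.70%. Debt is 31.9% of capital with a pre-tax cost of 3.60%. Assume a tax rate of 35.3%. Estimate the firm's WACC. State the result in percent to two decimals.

After-tax cost of debt = 3.6% × (1 − 35.3%) = 2.3292%.
WACC = 0.681 × 17.7000% + 0.319 × 2.3292% = 12.7967%.

12.80%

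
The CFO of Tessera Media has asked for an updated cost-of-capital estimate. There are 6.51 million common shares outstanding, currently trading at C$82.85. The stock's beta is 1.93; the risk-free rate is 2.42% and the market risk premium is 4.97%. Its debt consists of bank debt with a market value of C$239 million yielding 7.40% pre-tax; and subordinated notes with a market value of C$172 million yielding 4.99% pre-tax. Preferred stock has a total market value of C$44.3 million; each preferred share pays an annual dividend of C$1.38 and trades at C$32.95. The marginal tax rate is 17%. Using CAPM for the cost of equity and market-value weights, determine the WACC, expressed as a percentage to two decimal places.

Cost of equity via CAPM: Re = 2.42% + 1.93 × 4.97% = 12.0121%.
Cost of preferred: Rp = 1.38 / 32.95 = 4.1882%.
Market value of equity E = 82.85 × 6.51m = 539.3535m.
Total capital V = 539.3535 + 44.3 + 239 + 172 = 994.6535.
Equity: weight = 539.3535/994.6535 = 0.5423; cost = 12.0121%.
Preferred: weight = 44.3/994.6535 = 0.0445; cost = 4.1882%.
Bank debt: weight = 239/994.6535 = 0.2403; after-tax cost = 7.4% × (1 − 17%) = 6.1420%.
Subordinated notes: weight = 172/994.6535 = 0.1729; after-tax cost = 4.99% × (1 − 17%) = 4.1417%.
WACC = 0.5423 × 12.0121% + 0.0445 × 4.1882% + 0.2403 × 6.1420% + 0.1729 × 4.1417% = 8.8922%.

8.89%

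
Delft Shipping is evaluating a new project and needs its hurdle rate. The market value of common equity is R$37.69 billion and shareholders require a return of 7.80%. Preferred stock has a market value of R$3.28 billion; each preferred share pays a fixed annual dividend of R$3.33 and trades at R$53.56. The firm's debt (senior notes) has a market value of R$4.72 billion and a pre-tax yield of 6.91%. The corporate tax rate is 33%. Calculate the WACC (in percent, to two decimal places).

7.36%

Cost of preferred: Rp = 3.33 / 53.56 = 6.2173%.
Total capital V = 37.69 + 3.28 + 4.72 = 45.69.
Equity: weight = 37.69/45.69 = 0.8249; cost = 7.8%.
Preferred: weight = 3.28/45.69 = 0.0718; cost = 6.2173%.
Senior notes: weight = 4.72/45.69 = 0.1033; after-tax cost = 6.91% × (1 − 33%) = 4.6297%.
WACC = 0.8249 × 7.8000% + 0.0718 × 6.2173% + 0.1033 × 4.6297% = 7.3589%.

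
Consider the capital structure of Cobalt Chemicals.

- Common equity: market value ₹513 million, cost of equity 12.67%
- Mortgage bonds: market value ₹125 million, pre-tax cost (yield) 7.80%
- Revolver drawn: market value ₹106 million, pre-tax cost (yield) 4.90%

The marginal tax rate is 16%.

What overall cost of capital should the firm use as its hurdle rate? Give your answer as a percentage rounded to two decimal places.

Total capital V = 513 + 125 + 106 = 744.
Equity: weight = 513/744 = 0.6895; cost = 12.67%.
Mortgage bonds: weight = 125/744 = 0.1680; after-tax cost = 7.8% × (1 − 16%) = 6.5520%.
Revolver drawn: weight = 106/744 = 0.1425; after-tax cost = 4.9% × (1 − 16%) = 4.1160%.
WACC = 0.6895 × 12.6700% + 0.1680 × 6.5520% + 0.1425 × 4.1160% = 10.4234%.

10.42%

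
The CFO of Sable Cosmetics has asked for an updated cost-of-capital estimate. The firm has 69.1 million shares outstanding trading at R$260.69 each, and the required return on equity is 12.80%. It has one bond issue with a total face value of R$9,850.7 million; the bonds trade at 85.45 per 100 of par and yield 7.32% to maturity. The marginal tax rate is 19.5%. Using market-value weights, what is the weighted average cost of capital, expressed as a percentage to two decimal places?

10.60%

Market value of equity E = 260.69 × 69.1m = 18013.679m. Market value of debt D = 9850.7m × 85.45/100 = 8417.42315m.
Total capital V = 18013.679 + 8417.42315 = 26431.10215.
Equity: weight = 18013.679/26431.10215 = 0.6815; cost = 12.8%.
Bonds outstanding: weight = 8417.42315/26431.10215 = 0.3185; after-tax cost = 7.32% × (1 − 19.5%) = 5.8926%.
WACC = 0.6815 × 12.8000% + 0.3185 × 5.8926% = 10.6002%.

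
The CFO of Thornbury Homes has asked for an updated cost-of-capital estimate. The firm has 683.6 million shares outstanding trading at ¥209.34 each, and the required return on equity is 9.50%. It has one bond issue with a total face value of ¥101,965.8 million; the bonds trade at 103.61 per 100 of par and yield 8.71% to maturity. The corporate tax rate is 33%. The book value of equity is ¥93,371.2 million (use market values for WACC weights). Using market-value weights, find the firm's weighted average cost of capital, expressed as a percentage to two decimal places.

Market value of equity E = 209.34 × 683.6m = 143104.824m. Market value of debt D = 101965.8m × 103.61/100 = 105646.76538m.
Total capital V = 143104.824 + 105646.76538 = 248751.58938.
Equity: weight = 143104.824/248751.58938 = 0.5753; cost = 9.5%.
Bonds outstanding: weight = 105646.76538/248751.58938 = 0.4247; after-tax cost = 8.71% × (1 − 33%) = 5.8357%.
WACC = 0.5753 × 9.5000% + 0.4247 × 5.8357% = 7.9437%.

7.94%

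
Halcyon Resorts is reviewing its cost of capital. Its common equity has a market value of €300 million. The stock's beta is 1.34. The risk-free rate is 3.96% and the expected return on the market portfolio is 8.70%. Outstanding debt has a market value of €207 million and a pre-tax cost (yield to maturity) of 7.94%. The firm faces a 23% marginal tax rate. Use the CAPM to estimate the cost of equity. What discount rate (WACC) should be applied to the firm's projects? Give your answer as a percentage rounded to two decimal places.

Market risk premium = 8.7% − 3.96% = 4.74%.
Cost of equity via CAPM: Re = 3.96% + 1.34 × 4.74% = 10.3116%.
Total capital V = 300 + 207 = 507.
Equity: weight = 300/507 = 0.5917; cost = 10.3116%.
Debt: weight = 207/507 = 0.4083; after-tax cost = 7.94% × (1 − 23%) = 6.1138%.
WACC = 0.5917 × 10.3116% + 0.4083 × 6.1138% = 8.5977%.

8.60%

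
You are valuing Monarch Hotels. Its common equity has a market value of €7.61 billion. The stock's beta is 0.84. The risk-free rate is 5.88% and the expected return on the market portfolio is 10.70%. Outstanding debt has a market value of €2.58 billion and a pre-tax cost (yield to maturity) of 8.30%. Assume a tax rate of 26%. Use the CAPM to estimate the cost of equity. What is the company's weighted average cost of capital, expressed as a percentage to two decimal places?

Market risk premium = 10.7% − 5.88% = 4.82%.
Cost of equity via CAPM: Re = 5.88% + 0.84 × 4.82% = 9.9288%.
Total capital V = 7.61 + 2.58 = 10.19.
Equity: weight = 7.61/10.19 = 0.7468; cost = 9.9288%.
Debt: weight = 2.58/10.19 = 0.2532; after-tax cost = 8.3% × (1 − 26%) = 6.1420%.
WACC = 0.7468 × 9.9288% + 0.2532 × 6.1420% = 8.9700%.

8.97%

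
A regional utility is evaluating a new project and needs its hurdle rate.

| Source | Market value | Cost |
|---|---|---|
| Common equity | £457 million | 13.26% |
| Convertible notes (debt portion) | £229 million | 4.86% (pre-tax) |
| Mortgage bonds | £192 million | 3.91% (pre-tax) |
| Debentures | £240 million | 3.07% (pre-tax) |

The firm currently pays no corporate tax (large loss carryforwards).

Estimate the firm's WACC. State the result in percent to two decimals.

7.75%

Total capital V = 457 + 229 + 192 + 240 = 1118.
Equity: weight = 457/1118 = 0.4088; cost = 13.26%.
Convertible notes (debt portion): weight = 229/1118 = 0.2048; after-tax cost = 4.86% × (1 − 0%) = 4.8600%.
Mortgage bonds: weight = 192/1118 = 0.1717; after-tax cost = 3.91% × (1 − 0%) = 3.9100%.
Debentures: weight = 240/1118 = 0.2147; after-tax cost = 3.07% × (1 − 0%) = 3.0700%.
WACC = 0.4088 × 13.2600% + 0.2048 × 4.8600% + 0.1717 × 3.9100% + 0.2147 × 3.0700% = 7.7462%.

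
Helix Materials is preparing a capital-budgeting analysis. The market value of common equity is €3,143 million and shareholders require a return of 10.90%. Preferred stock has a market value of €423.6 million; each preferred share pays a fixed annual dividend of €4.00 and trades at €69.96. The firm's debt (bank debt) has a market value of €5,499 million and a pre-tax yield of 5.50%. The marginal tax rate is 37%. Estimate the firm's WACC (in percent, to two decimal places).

Cost of preferred: Rp = 4.0 / 69.96 = 5.7176%.
Total capital V = 3143 + 423.6 + 5499 = 9065.6.
Equity: weight = 3143/9065.6 = 0.3467; cost = 10.9%.
Preferred: weight = 423.6/9065.6 = 0.0467; cost = 5.7176%.
Bank debt: weight = 5499/9065.6 = 0.6066; after-tax cost = 5.5% × (1 − 37%) = 3.4650%.
WACC = 0.3467 × 10.9000% + 0.0467 × 5.7176% + 0.6066 × 3.4650% = 6.1479%.

6.15%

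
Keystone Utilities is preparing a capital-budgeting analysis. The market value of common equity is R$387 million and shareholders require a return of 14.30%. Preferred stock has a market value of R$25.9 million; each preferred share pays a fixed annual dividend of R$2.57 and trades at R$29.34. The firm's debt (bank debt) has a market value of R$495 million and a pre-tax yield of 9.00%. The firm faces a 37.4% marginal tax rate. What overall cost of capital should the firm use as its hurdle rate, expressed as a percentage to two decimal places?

Cost of preferred: Rp = 2.57 / 29.34 = 8.7594%.
Total capital V = 387 + 25.9 + 495 = 907.9.
Equity: weight = 387/907.9 = 0.4263; cost = 14.3%.
Preferred: weight = 25.9/907.9 = 0.0285; cost = 8.7594%.
Bank debt: weight = 495/907.9 = 0.5452; after-tax cost = 9% × (1 − 37.4%) = 5.6340%.
WACC = 0.4263 × 14.3000% + 0.0285 × 8.7594% + 0.5452 × 5.6340% = 9.4171%.

9.42%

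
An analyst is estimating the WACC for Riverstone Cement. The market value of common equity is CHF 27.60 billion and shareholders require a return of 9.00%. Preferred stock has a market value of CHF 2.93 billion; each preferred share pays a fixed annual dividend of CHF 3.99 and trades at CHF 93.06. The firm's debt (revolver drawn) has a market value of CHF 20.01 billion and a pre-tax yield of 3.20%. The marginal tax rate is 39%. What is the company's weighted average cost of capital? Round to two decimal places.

Cost of preferred: Rp = 3.99 / 93.06 = 4.2876%.
Total capital V = 27.6 + 2.93 + 20.01 = 50.54.
Equity: weight = 27.6/50.54 = 0.5461; cost = 9%.
Preferred: weight = 2.93/50.54 = 0.0580; cost = 4.2876%.
Revolver drawn: weight = 20.01/50.54 = 0.3959; after-tax cost = 3.2% × (1 − 39%) = 1.9520%.
WACC = 0.5461 × 9.0000% + 0.0580 × 4.2876% + 0.3959 × 1.9520% = 5.9363%.

5.94%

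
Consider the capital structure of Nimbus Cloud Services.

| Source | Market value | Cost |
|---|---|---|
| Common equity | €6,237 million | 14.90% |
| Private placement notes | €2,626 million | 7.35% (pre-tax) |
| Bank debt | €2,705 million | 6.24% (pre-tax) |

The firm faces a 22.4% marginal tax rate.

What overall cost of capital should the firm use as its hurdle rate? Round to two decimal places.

Total capital V = 6237 + 2626 + 2705 = 11568.
Equity: weight = 6237/11568 = 0.5392; cost = 14.9%.
Private placement notes: weight = 2626/11568 = 0.2270; after-tax cost = 7.35% × (1 − 22.4%) = 5.7036%.
Bank debt: weight = 2705/11568 = 0.2338; after-tax cost = 6.24% × (1 − 22.4%) = 4.8422%.
WACC = 0.5392 × 14.9000% + 0.2270 × 5.7036% + 0.2338 × 4.8422% = 10.4605%.

10.46%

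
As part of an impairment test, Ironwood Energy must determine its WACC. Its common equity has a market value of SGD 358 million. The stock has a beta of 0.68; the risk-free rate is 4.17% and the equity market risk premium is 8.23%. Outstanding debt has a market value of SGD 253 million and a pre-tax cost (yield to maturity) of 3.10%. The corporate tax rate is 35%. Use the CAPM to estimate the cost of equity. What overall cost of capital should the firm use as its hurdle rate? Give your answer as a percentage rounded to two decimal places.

6.56%

Cost of equity via CAPM: Re = 4.17% + 0.68 × 8.23% = 9.7664%.
Total capital V = 358 + 253 = 611.
Equity: weight = 358/611 = 0.5859; cost = 9.7664%.
Debt: weight = 253/611 = 0.4141; after-tax cost = 3.1% × (1 − 35%) = 2.0150%.
WACC = 0.5859 × 9.7664% + 0.4141 × 2.0150% = 6.5567%.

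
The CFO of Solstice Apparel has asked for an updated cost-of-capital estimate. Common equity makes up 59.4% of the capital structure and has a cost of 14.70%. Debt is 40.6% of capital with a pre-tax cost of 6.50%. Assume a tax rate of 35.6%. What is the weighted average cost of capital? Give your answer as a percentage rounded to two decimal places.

After-tax cost of debt = 6.5% × (1 − 35.6%) = 4.1860%.
WACC = 0.594 × 14.7000% + 0.406 × 4.1860% = 10.4313%.

10.43%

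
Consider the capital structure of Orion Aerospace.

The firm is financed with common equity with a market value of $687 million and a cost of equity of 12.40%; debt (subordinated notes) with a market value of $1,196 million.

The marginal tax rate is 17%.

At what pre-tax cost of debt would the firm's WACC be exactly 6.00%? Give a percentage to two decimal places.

2.80%

Total capital V = 687 + 1196 = 1883.
Equity weight = 687/1883 = 0.3648.
Subordinated notes weight = 1196/1883 = 0.6352.
Equity contribution = 0.3648 × 12.4% = 4.5241%.
Remaining for debt = 6.0% − 4.5241% = 1.4759%.
Rd × (1 − 17%) × 0.6352 = 1.4759%  ⇒  Rd = 2.7997%.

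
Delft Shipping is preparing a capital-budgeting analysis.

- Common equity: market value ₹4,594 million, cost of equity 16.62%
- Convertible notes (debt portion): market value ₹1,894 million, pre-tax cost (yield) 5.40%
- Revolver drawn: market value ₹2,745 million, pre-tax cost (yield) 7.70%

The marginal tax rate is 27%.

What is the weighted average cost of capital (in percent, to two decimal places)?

Total capital V = 4594 + 1894 + 2745 = 9233.
Equity: weight = 4594/9233 = 0.4976; cost = 16.62%.
Convertible notes (debt portion): weight = 1894/9233 = 0.2051; after-tax cost = 5.4% × (1 − 27%) = 3.9420%.
Revolver drawn: weight = 2745/9233 = 0.2973; after-tax cost = 7.7% × (1 − 27%) = 5.6210%.
WACC = 0.4976 × 16.6200% + 0.2051 × 3.9420% + 0.2973 × 5.6210% = 10.7493%.

10.75%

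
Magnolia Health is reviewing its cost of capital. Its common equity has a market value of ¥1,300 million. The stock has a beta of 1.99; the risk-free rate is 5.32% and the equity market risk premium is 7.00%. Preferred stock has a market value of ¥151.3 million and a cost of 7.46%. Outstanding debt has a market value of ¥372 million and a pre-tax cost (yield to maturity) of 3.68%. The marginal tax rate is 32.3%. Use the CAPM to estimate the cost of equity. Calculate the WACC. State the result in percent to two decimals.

14.85%

Cost of equity via CAPM: Re = 5.32% + 1.99 × 7.0% = 19.2500%.
Total capital V = 1300 + 151.3 + 372 = 1823.3.
Equity: weight = 1300/1823.3 = 0.7130; cost = 19.25%.
Preferred: weight = 151.3/1823.3 = 0.0830; cost = 7.46%.
Debt: weight = 372/1823.3 = 0.2040; after-tax cost = 3.68% × (1 − 32.3%) = 2.4914%.
WACC = 0.7130 × 19.2500% + 0.0830 × 7.4600% + 0.2040 × 2.4914% = 14.8525%.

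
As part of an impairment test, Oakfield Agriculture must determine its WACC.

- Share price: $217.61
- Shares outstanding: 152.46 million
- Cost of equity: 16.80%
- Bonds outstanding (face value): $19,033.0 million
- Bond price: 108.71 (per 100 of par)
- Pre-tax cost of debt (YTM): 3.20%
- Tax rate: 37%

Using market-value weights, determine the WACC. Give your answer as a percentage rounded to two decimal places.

Market value of equity E = 217.61 × 152.46m = 33176.8206m. Market value of debt D = 19033m × 108.71/100 = 20690.7743m.
Total capital V = 33176.8206 + 20690.7743 = 53867.5949.
Equity: weight = 33176.8206/53867.5949 = 0.6159; cost = 16.8%.
Bonds outstanding: weight = 20690.7743/53867.5949 = 0.3841; after-tax cost = 3.2% × (1 − 37%) = 2.0160%.
WACC = 0.6159 × 16.8000% + 0.3841 × 2.0160% = 11.1214%.

11.12%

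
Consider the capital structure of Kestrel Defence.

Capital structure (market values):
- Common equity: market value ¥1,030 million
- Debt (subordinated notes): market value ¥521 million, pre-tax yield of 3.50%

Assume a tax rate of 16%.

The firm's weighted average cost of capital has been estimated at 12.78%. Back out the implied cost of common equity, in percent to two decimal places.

17.76%

Total capital V = 1030 + 521 = 1551.
Equity weight = 1030/1551 = 0.6641.
Subordinated notes weight = 521/1551 = 0.3359.
Debt contribution = 0.3359 × 3.5% × (1 − 16%) = 0.9876%.
Required equity contribution = 12.78% − 0.9876% = 11.7924%.
Re = 11.7924% / 0.6641 = 17.7573%.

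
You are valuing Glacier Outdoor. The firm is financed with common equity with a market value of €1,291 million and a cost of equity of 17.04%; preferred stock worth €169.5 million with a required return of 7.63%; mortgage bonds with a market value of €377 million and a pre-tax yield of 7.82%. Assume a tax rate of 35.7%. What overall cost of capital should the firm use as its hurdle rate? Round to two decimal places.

13.71%

Total capital V = 1291 + 169.5 + 377 = 1837.5.
Equity: weight = 1291/1837.5 = 0.7026; cost = 17.04%.
Preferred: weight = 169.5/1837.5 = 0.0922; cost = 7.63%.
Mortgage bonds: weight = 377/1837.5 = 0.2052; after-tax cost = 7.82% × (1 − 35.7%) = 5.0283%.
WACC = 0.7026 × 17.0400% + 0.0922 × 7.6300% + 0.2052 × 5.0283% = 13.7075%.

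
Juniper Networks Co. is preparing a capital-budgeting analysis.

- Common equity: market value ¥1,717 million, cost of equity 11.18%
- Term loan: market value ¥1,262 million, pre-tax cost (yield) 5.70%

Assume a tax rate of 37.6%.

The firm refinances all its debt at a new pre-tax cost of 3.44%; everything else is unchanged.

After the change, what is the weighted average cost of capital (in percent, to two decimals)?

After the change:
Total capital V = 1717 + 1262 = 2979.
Equity: weight = 1717/2979 = 0.5764; cost = 11.18%.
Term loan: weight = 1262/2979 = 0.4236; after-tax cost = 3.44% × (1 − 37.6%) = 2.1466%.
WACC = 0.5764 × 11.1800% + 0.4236 × 2.1466% = 7.3531%.

7.35%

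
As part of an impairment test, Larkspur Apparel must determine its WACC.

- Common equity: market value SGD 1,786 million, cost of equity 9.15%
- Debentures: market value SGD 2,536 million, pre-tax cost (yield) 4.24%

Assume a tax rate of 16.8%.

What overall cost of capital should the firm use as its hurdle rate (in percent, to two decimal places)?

Total capital V = 1786 + 2536 = 4322.
Equity: weight = 1786/4322 = 0.4132; cost = 9.15%.
Debentures: weight = 2536/4322 = 0.5868; after-tax cost = 4.24% × (1 − 16.8%) = 3.5277%.
WACC = 0.4132 × 9.1500% + 0.5868 × 3.5277% = 5.8510%.

5.85%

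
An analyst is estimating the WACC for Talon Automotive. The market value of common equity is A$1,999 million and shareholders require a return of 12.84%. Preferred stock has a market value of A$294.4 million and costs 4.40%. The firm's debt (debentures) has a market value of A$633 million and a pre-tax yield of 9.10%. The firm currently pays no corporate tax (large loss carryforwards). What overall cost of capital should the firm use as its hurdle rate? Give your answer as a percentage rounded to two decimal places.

Total capital V = 1999 + 294.4 + 633 = 2926.4.
Equity: weight = 1999/2926.4 = 0.6831; cost = 12.84%.
Preferred: weight = 294.4/2926.4 = 0.1006; cost = 4.4%.
Debentures: weight = 633/2926.4 = 0.2163; after-tax cost = 9.1% × (1 − 0%) = 9.1000%.
WACC = 0.6831 × 12.8400% + 0.1006 × 4.4000% + 0.2163 × 9.1000% = 11.1819%.

11.18%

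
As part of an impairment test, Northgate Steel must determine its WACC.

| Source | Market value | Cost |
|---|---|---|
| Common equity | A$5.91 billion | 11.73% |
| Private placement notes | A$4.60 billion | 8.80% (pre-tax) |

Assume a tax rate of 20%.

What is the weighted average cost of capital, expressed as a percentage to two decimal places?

Total capital V = 5.91 + 4.6 = 10.51.
Equity: weight = 5.91/10.51 = 0.5623; cost = 11.73%.
Private placement notes: weight = 4.6/10.51 = 0.4377; after-tax cost = 8.8% × (1 − 20%) = 7.0400%.
WACC = 0.5623 × 11.7300% + 0.4377 × 7.0400% = 9.6773%.

9.68%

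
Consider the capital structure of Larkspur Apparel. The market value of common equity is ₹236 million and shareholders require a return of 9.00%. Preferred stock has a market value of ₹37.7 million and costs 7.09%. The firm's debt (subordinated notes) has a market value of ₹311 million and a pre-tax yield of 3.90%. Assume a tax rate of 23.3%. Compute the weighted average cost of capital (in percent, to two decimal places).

Total capital V = 236 + 37.7 + 311 = 584.7.
Equity: weight = 236/584.7 = 0.4036; cost = 9%.
Preferred: weight = 37.7/584.7 = 0.0645; cost = 7.09%.
Subordinated notes: weight = 311/584.7 = 0.5319; after-tax cost = 3.9% × (1 − 23.3%) = 2.9913%.
WACC = 0.4036 × 9.0000% + 0.0645 × 7.0900% + 0.5319 × 2.9913% = 5.6808%.

5.68%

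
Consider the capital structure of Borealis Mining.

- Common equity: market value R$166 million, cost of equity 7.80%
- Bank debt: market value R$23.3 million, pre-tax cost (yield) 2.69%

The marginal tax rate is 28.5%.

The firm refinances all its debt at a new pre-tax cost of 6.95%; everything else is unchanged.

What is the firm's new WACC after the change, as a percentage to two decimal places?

7.45%

After the change:
Total capital V = 166 + 23.3 = 189.3.
Equity: weight = 166/189.3 = 0.8769; cost = 7.8%.
Bank debt: weight = 23.3/189.3 = 0.1231; after-tax cost = 6.95% × (1 − 28.5%) = 4.9693%.
WACC = 0.8769 × 7.8000% + 0.1231 × 4.9693% = 7.4516%.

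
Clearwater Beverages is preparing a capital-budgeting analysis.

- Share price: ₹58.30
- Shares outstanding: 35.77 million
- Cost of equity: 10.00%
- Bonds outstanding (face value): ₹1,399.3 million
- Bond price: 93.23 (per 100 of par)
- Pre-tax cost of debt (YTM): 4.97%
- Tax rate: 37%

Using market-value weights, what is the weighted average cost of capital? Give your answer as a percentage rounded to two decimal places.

7.36%

Market value of equity E = 58.3 × 35.77m = 2085.391m. Market value of debt D = 1399.3m × 93.23/100 = 1304.56739m.
Total capital V = 2085.391 + 1304.56739 = 3389.95839.
Equity: weight = 2085.391/3389.95839 = 0.6152; cost = 10%.
Bonds outstanding: weight = 1304.56739/3389.95839 = 0.3848; after-tax cost = 4.97% × (1 − 37%) = 3.1311%.
WACC = 0.6152 × 10.0000% + 0.3848 × 3.1311% = 7.3566%.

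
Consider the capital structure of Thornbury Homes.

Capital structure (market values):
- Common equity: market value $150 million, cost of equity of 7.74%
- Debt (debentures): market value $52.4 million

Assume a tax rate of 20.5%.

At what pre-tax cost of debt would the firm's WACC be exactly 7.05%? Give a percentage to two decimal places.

Total capital V = 150 + 52.4 = 202.4.
Equity weight = 150/202.4 = 0.7411.
Debentures weight = 52.4/202.4 = 0.2589.
Equity contribution = 0.7411 × 7.74% = 5.7362%.
Remaining for debt = 7.05% − 5.7362% = 1.3138%.
Rd × (1 − 20.5%) × 0.2589 = 1.3138%  ⇒  Rd = 6.3834%.

6.38%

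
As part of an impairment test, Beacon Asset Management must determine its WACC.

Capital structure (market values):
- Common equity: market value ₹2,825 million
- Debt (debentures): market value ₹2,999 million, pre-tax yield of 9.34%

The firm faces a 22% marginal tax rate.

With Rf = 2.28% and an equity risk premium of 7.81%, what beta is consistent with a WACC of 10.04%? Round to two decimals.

1.37

Total capital V = 2825 + 2999 = 5824.
Equity weight = 2825/5824 = 0.4851.
Debentures weight = 2999/5824 = 0.5149.
Debt contribution = 0.5149 × 9.34% × (1 − 22%) = 3.7514%.
Required equity contribution = 10.04% − 3.7514% = 6.2886%  ⇒  Re = 12.9645%.
CAPM: 12.9645% = 2.28% + β × 7.81%  ⇒  β = 1.3681.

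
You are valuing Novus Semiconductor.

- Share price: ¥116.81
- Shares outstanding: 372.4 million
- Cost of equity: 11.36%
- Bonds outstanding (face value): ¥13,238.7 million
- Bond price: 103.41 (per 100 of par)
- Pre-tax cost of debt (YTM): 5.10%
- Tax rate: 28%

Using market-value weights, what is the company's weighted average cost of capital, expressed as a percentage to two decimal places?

Market value of equity E = 116.81 × 372.4m = 43500.044m. Market value of debt D = 13238.7m × 103.41/100 = 13690.13967m.
Total capital V = 43500.044 + 13690.13967 = 57190.18367.
Equity: weight = 43500.044/57190.18367 = 0.7606; cost = 11.36%.
Bonds outstanding: weight = 13690.13967/57190.18367 = 0.2394; after-tax cost = 5.1% × (1 − 28%) = 3.6720%.
WACC = 0.7606 × 11.3600% + 0.2394 × 3.6720% = 9.5197%.

9.52%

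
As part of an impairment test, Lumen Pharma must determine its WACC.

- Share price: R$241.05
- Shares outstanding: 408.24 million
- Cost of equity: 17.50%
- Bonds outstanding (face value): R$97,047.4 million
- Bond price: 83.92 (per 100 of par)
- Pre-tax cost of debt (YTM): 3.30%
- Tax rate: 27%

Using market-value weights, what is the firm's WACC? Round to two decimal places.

Market value of equity E = 241.05 × 408.24m = 98406.252m. Market value of debt D = 97047.4m × 83.92/100 = 81442.17808m.
Total capital V = 98406.252 + 81442.17808 = 179848.43008.
Equity: weight = 98406.252/179848.43008 = 0.5472; cost = 17.5%.
Bonds outstanding: weight = 81442.17808/179848.43008 = 0.4528; after-tax cost = 3.3% × (1 − 27%) = 2.4090%.
WACC = 0.5472 × 17.5000% + 0.4528 × 2.4090% = 10.6662%.

10.67%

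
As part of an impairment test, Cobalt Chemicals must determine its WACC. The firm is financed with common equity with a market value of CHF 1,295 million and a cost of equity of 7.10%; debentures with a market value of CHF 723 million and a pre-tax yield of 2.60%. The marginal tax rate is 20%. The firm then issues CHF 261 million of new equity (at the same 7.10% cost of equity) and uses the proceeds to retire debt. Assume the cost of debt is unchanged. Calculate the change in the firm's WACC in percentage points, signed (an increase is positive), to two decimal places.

+0.65 pp

Current WACC:
Total capital V = 1295 + 723 = 2018.
Equity: weight = 1295/2018 = 0.6417; cost = 7.1%.
Debentures: weight = 723/2018 = 0.3583; after-tax cost = 2.6% × (1 − 20%) = 2.0800%.
WACC = 0.6417 × 7.1000% + 0.3583 × 2.0800% = 5.3015%.
After the change:
Total capital V = 1556 + 462 = 2018.
Equity: weight = 1556/2018 = 0.7711; cost = 7.1%.
Debentures: weight = 462/2018 = 0.2289; after-tax cost = 2.6% × (1 − 20%) = 2.0800%.
WACC = 0.7711 × 7.1000% + 0.2289 × 2.0800% = 5.9507%.
Change in WACC = 5.9507% − 5.3015% = 0.6493 pp.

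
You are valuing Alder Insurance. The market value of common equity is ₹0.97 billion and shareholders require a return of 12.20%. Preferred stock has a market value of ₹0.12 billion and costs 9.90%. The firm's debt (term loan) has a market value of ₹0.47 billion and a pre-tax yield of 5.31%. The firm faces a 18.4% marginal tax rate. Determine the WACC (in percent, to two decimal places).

9.65%

Total capital V = 0.97 + 0.12 + 0.47 = 1.56.
Equity: weight = 0.97/1.56 = 0.6218; cost = 12.2%.
Preferred: weight = 0.12/1.56 = 0.0769; cost = 9.9%.
Term loan: weight = 0.47/1.56 = 0.3013; after-tax cost = 5.31% × (1 − 18.4%) = 4.3330%.
WACC = 0.6218 × 12.2000% + 0.0769 × 9.9000% + 0.3013 × 4.3330% = 9.6529%.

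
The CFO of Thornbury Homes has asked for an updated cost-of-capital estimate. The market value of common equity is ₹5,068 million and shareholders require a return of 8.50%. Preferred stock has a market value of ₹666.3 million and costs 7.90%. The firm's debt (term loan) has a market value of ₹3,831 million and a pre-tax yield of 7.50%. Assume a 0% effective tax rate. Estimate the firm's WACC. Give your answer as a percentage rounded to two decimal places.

Total capital V = 5068 + 666.3 + 3831 = 9565.3.
Equity: weight = 5068/9565.3 = 0.5298; cost = 8.5%.
Preferred: weight = 666.3/9565.3 = 0.0697; cost = 7.9%.
Term loan: weight = 3831/9565.3 = 0.4005; after-tax cost = 7.5% × (1 − 0%) = 7.5000%.
WACC = 0.5298 × 8.5000% + 0.0697 × 7.9000% + 0.4005 × 7.5000% = 8.0577%.

8.06%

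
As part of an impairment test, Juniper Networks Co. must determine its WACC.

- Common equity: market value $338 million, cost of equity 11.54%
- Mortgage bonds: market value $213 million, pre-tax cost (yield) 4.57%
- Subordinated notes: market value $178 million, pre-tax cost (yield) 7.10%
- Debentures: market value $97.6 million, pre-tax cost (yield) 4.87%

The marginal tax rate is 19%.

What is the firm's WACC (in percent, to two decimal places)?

Total capital V = 338 + 213 + 178 + 97.6 = 826.6.
Equity: weight = 338/826.6 = 0.4089; cost = 11.54%.
Mortgage bonds: weight = 213/826.6 = 0.2577; after-tax cost = 4.57% × (1 − 19%) = 3.7017%.
Subordinated notes: weight = 178/826.6 = 0.2153; after-tax cost = 7.1% × (1 − 19%) = 5.7510%.
Debentures: weight = 97.6/826.6 = 0.1181; after-tax cost = 4.87% × (1 − 19%) = 3.9447%.
WACC = 0.4089 × 11.5400% + 0.2577 × 3.7017% + 0.2153 × 5.7510% + 0.1181 × 3.9447% = 7.3768%.

7.38%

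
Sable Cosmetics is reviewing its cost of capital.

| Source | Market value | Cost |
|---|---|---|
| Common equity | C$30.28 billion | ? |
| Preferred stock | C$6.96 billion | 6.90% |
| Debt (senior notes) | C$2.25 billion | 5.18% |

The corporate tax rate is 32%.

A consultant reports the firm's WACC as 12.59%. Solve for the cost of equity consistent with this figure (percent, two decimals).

14.57%

Total capital V = 30.28 + 6.96 + 2.25 = 39.49.
Equity weight = 30.28/39.49 = 0.7668.
Preferred weight = 6.96/39.49 = 0.1762.
Senior notes weight = 2.25/39.49 = 0.0570.
Debt contribution = 0.0570 × 5.18% × (1 − 32%) = 0.2007%.
Preferred contribution = 0.1762 × 6.9% = 1.2161%.
Required equity contribution = 12.59% − 1.4168% = 11.1732%.
Re = 11.1732% / 0.7668 = 14.5717%.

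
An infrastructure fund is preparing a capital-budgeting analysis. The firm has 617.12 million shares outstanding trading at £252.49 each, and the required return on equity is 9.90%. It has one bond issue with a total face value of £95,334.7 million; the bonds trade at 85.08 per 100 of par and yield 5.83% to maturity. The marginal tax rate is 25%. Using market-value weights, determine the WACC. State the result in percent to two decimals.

8.01%

Market value of equity E = 252.49 × 617.12m = 155816.6288m. Market value of debt D = 95334.7m × 85.08/100 = 81110.76276m.
Total capital V = 155816.6288 + 81110.76276 = 236927.39156.
Equity: weight = 155816.6288/236927.39156 = 0.6577; cost = 9.9%.
Bonds outstanding: weight = 81110.76276/236927.39156 = 0.3423; after-tax cost = 5.83% × (1 − 25%) = 4.3725%.
WACC = 0.6577 × 9.9000% + 0.3423 × 4.3725% = 8.0077%.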